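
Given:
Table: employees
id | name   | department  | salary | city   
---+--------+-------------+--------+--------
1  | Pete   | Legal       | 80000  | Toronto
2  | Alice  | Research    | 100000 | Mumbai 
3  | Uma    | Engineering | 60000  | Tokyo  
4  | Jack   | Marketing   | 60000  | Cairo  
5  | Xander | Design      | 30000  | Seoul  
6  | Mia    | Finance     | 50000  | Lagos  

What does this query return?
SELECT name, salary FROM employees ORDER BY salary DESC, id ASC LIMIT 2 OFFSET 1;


Sort by salary DESC (id ASC tiebreak), then skip 1 and take 2
Rows 2 through 3

2 rows:
Pete, 80000
Uma, 60000


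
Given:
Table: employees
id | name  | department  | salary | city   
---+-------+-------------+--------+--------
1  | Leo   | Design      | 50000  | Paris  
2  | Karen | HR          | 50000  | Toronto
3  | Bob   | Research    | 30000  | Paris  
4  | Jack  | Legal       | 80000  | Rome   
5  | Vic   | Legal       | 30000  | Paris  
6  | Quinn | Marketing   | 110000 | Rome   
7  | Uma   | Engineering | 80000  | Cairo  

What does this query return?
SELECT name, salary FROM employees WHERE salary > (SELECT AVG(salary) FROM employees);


Subquery: AVG(salary) = 61428.57
Filtering: salary > 61428.57
  Jack (80000) -> MATCH
  Quinn (110000) -> MATCH
  Uma (80000) -> MATCH


3 rows:
Jack, 80000
Quinn, 110000
Uma, 80000


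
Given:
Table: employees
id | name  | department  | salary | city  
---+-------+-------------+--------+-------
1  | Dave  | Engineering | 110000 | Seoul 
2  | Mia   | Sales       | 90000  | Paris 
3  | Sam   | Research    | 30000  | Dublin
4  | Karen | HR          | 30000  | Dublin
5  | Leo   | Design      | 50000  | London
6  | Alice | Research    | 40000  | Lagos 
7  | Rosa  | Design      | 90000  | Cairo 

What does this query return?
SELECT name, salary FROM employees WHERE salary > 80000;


Filtering: salary > 80000
Matching: 3 rows

3 rows:
Dave, 110000
Mia, 90000
Rosa, 90000


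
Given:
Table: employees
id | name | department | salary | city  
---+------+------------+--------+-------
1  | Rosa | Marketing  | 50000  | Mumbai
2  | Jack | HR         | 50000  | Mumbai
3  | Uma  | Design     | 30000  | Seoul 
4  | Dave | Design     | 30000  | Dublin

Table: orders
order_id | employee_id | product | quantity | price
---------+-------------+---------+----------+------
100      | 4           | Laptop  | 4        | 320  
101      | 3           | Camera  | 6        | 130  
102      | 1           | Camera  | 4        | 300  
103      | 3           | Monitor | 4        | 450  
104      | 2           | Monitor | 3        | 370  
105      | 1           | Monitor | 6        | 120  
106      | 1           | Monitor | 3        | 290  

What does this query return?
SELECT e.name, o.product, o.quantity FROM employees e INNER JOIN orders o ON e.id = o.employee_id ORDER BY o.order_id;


Joining employees.id = orders.employee_id:
  employee Dave (id=4) -> order Laptop
  employee Uma (id=3) -> order Camera
  employee Rosa (id=1) -> order Camera
  employee Uma (id=3) -> order Monitor
  employee Jack (id=2) -> order Monitor
  employee Rosa (id=1) -> order Monitor
  employee Rosa (id=1) -> order Monitor


7 rows:
Dave, Laptop, 4
Uma, Camera, 6
Rosa, Camera, 4
Uma, Monitor, 4
Jack, Monitor, 3
Rosa, Monitor, 6
Rosa, Monitor, 3


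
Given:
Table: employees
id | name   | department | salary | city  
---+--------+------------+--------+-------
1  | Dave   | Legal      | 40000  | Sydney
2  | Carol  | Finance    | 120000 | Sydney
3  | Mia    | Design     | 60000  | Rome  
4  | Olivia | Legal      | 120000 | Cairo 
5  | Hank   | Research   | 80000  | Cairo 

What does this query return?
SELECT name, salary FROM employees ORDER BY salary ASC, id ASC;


Sorting by salary ASC, then id ASC for ties

5 rows:
Dave, 40000
Mia, 60000
Hank, 80000
Carol, 120000
Olivia, 120000


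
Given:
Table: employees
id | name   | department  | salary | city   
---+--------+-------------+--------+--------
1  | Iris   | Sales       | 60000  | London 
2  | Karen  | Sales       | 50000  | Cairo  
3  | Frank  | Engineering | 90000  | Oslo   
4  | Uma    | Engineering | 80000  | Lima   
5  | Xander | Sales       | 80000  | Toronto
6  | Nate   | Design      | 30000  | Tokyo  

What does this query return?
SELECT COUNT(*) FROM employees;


COUNT(*) counts all rows

6


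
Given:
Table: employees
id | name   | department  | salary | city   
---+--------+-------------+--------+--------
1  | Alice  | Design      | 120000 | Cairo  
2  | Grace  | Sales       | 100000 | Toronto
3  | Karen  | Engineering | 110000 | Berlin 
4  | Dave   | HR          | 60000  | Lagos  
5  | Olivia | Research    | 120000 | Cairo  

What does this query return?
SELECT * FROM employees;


SELECT * returns all 5 rows with all columns

5 rows:
1, Alice, Design, 120000, Cairo
2, Grace, Sales, 100000, Toronto
3, Karen, Engineering, 110000, Berlin
4, Dave, HR, 60000, Lagos
5, Olivia, Research, 120000, Cairo


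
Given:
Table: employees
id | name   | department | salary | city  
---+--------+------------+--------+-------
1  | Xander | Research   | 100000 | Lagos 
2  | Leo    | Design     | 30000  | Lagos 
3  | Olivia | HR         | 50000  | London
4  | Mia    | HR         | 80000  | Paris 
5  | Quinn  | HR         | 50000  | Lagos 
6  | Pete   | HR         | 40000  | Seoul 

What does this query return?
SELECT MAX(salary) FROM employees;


Salaries: 100000, 30000, 50000, 80000, 50000, 40000
MAX = 100000

100000


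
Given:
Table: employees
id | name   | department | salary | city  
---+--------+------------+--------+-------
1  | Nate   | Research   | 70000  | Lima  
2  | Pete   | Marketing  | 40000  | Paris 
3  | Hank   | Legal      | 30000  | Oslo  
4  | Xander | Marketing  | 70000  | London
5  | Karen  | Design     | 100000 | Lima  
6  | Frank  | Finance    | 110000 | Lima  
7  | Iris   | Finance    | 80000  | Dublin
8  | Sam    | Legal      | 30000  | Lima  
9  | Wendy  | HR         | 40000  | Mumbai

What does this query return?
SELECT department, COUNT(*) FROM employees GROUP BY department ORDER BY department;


Assigning each row to its department group:
  Nate -> Research
  Pete -> Marketing
  Hank -> Legal
  Xander -> Marketing
  Karen -> Design
  Frank -> Finance
  Iris -> Finance
  Sam -> Legal
  Wendy -> HR


6 groups:
Design, 1
Finance, 2
HR, 1
Legal, 2
Marketing, 2
Research, 1


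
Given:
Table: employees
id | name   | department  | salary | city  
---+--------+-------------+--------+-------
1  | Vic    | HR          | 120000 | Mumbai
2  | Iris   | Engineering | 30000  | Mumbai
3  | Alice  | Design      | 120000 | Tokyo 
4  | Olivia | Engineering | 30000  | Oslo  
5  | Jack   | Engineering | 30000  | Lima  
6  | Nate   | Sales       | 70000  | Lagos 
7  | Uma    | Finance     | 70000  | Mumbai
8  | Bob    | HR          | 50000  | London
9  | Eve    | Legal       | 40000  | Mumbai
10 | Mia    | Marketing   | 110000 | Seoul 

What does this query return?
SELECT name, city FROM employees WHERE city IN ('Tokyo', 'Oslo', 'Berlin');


Filtering: city IN ('Tokyo', 'Oslo', 'Berlin')
Matching: 2 rows

2 rows:
Alice, Tokyo
Olivia, Oslo


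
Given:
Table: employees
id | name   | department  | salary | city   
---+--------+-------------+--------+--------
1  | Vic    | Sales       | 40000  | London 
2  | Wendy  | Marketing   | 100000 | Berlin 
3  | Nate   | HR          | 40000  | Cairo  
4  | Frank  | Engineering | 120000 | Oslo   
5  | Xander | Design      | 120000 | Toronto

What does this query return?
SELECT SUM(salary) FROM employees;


SUM(salary) = 40000 + 100000 + 40000 + 120000 + 120000 = 420000

420000


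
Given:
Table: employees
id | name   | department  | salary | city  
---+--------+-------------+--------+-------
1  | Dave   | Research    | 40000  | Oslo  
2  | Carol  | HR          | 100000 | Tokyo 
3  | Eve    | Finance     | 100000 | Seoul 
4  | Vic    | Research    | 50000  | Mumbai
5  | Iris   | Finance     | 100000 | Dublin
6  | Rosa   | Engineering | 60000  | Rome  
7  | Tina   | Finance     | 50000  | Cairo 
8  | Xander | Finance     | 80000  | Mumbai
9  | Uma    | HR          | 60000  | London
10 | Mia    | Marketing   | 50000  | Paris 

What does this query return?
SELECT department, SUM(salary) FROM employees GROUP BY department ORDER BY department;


Summing salary within each department:
  Engineering: 60000 = 60000
  Finance: 100000 + 100000 + 50000 + 80000 = 330000
  HR: 100000 + 60000 = 160000
  Marketing: 50000 = 50000
  Research: 40000 + 50000 = 90000


5 groups:
Engineering, 60000
Finance, 330000
HR, 160000
Marketing, 50000
Research, 90000


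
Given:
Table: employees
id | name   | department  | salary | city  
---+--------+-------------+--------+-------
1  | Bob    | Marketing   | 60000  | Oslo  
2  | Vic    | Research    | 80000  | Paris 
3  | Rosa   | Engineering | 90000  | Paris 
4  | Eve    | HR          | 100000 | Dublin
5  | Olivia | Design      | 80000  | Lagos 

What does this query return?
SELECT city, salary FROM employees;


Projecting columns: city, salary

5 rows:
Oslo, 60000
Paris, 80000
Paris, 90000
Dublin, 100000
Lagos, 80000


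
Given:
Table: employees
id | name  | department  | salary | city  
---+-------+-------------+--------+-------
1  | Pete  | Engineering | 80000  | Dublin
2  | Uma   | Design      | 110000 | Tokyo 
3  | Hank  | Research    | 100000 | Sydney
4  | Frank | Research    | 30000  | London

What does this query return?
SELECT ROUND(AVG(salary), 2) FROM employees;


SUM(salary) = 320000
COUNT = 4
ROUND(AVG, 2) = ROUND(320000 / 4, 2) = 80000.0

80000.0


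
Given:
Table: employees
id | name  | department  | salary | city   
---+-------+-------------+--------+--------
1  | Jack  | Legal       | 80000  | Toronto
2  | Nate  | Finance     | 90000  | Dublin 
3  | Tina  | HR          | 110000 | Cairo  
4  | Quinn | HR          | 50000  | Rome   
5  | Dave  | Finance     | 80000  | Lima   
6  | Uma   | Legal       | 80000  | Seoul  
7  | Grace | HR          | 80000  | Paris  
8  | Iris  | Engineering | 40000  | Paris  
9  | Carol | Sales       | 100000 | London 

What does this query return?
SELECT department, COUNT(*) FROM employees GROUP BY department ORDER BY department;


Assigning each row to its department group:
  Jack -> Legal
  Nate -> Finance
  Tina -> HR
  Quinn -> HR
  Dave -> Finance
  Uma -> Legal
  Grace -> HR
  Iris -> Engineering
  Carol -> Sales


5 groups:
Engineering, 1
Finance, 2
HR, 3
Legal, 2
Sales, 1


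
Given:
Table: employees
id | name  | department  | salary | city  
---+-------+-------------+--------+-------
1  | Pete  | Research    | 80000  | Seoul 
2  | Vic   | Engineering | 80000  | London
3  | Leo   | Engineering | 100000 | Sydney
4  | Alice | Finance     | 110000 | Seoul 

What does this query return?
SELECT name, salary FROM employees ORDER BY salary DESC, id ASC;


Sorting by salary DESC, then id ASC for ties

4 rows:
Alice, 110000
Leo, 100000
Pete, 80000
Vic, 80000


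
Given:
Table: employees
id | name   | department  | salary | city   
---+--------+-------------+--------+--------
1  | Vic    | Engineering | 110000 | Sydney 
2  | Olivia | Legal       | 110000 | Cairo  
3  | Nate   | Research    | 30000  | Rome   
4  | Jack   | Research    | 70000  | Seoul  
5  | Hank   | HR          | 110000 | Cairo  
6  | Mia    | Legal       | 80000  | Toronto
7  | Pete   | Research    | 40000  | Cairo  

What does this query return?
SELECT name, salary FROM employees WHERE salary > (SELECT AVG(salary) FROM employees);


Subquery: AVG(salary) = 78571.43
Filtering: salary > 78571.43
  Vic (110000) -> MATCH
  Olivia (110000) -> MATCH
  Hank (110000) -> MATCH
  Mia (80000) -> MATCH


4 rows:
Vic, 110000
Olivia, 110000
Hank, 110000
Mia, 80000


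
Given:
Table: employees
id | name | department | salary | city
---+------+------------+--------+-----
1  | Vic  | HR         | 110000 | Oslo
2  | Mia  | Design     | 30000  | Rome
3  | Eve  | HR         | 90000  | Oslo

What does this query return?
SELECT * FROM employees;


SELECT * returns all 3 rows with all columns

3 rows:
1, Vic, HR, 110000, Oslo
2, Mia, Design, 30000, Rome
3, Eve, HR, 90000, Oslo


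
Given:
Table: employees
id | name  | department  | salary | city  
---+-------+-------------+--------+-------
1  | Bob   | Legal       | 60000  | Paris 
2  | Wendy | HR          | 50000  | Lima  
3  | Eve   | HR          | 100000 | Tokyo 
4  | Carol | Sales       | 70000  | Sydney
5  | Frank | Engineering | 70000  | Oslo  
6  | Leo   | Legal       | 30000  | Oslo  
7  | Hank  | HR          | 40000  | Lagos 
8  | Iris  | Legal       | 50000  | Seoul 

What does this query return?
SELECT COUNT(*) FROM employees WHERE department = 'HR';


Counting rows where department = 'HR'
  Wendy -> MATCH
  Eve -> MATCH
  Hank -> MATCH


3


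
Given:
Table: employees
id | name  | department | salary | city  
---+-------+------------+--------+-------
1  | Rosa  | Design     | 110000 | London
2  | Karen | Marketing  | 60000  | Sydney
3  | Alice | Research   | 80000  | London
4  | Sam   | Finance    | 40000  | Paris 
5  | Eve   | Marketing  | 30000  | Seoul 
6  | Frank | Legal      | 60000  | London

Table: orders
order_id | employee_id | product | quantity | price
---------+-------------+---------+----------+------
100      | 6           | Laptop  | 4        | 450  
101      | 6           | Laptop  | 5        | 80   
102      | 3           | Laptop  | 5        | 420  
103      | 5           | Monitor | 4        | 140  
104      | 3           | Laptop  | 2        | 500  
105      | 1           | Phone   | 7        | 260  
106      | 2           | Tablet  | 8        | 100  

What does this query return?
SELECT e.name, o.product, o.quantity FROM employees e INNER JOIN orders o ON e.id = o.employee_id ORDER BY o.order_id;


Joining employees.id = orders.employee_id:
  employee Frank (id=6) -> order Laptop
  employee Frank (id=6) -> order Laptop
  employee Alice (id=3) -> order Laptop
  employee Eve (id=5) -> order Monitor
  employee Alice (id=3) -> order Laptop
  employee Rosa (id=1) -> order Phone
  employee Karen (id=2) -> order Tablet


7 rows:
Frank, Laptop, 4
Frank, Laptop, 5
Alice, Laptop, 5
Eve, Monitor, 4
Alice, Laptop, 2
Rosa, Phone, 7
Karen, Tablet, 8


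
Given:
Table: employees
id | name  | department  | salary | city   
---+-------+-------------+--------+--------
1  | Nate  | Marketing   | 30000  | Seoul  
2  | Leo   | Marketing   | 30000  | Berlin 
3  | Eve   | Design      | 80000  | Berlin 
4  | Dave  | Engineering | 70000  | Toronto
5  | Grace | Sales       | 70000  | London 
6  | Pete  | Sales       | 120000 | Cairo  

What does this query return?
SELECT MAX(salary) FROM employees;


Salaries: 30000, 30000, 80000, 70000, 70000, 120000
MAX = 120000

120000


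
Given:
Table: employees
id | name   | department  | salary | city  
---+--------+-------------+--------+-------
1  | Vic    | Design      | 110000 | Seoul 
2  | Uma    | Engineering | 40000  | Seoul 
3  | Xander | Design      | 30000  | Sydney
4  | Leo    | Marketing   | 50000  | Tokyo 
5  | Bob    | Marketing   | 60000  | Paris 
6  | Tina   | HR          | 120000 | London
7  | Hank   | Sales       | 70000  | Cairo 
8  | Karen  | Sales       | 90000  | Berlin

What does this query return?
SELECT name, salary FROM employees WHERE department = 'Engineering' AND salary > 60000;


Filtering: department = 'Engineering' AND salary > 60000
Matching: 0 rows

Empty result set (0 rows)


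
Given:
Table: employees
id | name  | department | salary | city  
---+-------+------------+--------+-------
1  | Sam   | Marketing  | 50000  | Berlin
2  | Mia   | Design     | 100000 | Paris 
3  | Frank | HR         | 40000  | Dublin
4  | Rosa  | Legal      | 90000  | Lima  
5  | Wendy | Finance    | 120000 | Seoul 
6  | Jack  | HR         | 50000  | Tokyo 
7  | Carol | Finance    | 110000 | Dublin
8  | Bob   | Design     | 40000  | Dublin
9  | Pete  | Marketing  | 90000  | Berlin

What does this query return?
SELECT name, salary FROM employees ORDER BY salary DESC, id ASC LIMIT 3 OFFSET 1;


Sort by salary DESC (id ASC tiebreak), then skip 1 and take 3
Rows 2 through 4

3 rows:
Carol, 110000
Mia, 100000
Rosa, 90000


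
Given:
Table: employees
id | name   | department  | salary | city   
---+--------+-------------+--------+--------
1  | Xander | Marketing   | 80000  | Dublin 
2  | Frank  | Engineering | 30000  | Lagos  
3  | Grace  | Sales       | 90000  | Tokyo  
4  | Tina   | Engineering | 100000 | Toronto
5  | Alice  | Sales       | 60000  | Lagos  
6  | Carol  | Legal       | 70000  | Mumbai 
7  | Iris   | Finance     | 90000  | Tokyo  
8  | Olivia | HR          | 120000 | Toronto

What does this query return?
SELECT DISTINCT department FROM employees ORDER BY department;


All 'department' values (row order): Marketing, Engineering, Sales, Engineering, Sales, Legal, Finance, HR
Removing duplicates leaves 6 unique value(s).

6 values:
Engineering
Finance
HR
Legal
Marketing
Sales


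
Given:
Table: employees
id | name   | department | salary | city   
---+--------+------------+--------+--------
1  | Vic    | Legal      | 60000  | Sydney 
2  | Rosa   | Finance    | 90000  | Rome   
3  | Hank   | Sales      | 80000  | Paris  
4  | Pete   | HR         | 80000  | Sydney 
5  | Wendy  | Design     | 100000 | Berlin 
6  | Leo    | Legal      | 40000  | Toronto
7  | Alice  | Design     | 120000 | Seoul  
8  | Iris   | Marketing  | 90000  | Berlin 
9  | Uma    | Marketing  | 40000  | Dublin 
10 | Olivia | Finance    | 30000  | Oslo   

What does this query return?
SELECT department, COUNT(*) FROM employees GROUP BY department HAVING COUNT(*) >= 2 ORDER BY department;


Groups with count >= 2:
  Design: 2 -> PASS
  Finance: 2 -> PASS
  Legal: 2 -> PASS
  Marketing: 2 -> PASS
  HR: 1 -> filtered out
  Sales: 1 -> filtered out


4 groups:
Design, 2
Finance, 2
Legal, 2
Marketing, 2


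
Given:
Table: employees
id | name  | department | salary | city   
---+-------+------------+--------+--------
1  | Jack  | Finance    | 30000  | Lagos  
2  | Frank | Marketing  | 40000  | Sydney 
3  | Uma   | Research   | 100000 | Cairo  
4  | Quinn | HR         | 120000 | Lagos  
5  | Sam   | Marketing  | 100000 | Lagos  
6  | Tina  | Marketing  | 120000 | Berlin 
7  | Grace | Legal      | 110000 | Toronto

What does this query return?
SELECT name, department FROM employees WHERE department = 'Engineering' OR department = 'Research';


Filtering: department = 'Engineering' OR 'Research'
Matching: 1 rows

1 rows:
Uma, Research


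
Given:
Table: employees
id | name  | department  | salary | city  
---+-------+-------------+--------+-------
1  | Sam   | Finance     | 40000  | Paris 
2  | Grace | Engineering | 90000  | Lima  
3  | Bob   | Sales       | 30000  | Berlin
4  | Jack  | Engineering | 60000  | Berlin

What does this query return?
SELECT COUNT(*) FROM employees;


COUNT(*) counts all rows

4


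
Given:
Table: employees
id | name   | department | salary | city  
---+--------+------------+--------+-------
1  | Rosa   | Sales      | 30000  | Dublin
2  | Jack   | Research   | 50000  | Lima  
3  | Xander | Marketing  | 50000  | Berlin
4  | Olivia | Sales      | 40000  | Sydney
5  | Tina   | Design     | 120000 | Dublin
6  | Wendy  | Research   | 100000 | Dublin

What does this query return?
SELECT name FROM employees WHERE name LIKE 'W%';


LIKE 'W%' matches names starting with 'W'
Matching: 1

1 rows:
Wendy


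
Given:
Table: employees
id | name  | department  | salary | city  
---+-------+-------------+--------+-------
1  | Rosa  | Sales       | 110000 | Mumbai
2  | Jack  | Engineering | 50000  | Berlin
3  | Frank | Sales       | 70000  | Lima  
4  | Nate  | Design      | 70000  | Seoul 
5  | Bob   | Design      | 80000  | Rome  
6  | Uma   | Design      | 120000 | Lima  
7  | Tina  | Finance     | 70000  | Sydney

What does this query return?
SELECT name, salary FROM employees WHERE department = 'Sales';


Filtering: department = 'Sales'
Matching rows: 2

2 rows:
Rosa, 110000
Frank, 70000


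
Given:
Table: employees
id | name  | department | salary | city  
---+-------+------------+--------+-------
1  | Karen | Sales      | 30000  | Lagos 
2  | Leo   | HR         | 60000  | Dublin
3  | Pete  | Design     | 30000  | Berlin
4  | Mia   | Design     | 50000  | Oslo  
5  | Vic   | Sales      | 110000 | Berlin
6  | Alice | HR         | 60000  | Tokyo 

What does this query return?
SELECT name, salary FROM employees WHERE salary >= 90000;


Filtering: salary >= 90000
Matching: 1 rows

1 rows:
Vic, 110000


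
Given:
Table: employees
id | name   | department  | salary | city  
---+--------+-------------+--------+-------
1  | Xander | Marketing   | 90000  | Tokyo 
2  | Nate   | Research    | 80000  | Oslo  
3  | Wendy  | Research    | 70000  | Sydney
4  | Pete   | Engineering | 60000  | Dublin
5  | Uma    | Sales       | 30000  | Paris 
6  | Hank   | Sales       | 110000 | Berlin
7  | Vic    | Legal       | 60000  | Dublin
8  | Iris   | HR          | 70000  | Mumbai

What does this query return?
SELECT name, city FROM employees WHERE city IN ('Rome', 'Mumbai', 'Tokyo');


Filtering: city IN ('Rome', 'Mumbai', 'Tokyo')
Matching: 2 rows

2 rows:
Xander, Tokyo
Iris, Mumbai


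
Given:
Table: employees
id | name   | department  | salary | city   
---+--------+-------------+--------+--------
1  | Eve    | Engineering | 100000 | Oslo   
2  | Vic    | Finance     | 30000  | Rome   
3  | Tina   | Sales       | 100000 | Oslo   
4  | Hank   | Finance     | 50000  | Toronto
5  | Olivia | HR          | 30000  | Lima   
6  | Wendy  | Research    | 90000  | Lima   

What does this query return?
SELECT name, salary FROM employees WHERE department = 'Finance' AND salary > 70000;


Filtering: department = 'Finance' AND salary > 70000
Matching: 0 rows

Empty result set (0 rows)


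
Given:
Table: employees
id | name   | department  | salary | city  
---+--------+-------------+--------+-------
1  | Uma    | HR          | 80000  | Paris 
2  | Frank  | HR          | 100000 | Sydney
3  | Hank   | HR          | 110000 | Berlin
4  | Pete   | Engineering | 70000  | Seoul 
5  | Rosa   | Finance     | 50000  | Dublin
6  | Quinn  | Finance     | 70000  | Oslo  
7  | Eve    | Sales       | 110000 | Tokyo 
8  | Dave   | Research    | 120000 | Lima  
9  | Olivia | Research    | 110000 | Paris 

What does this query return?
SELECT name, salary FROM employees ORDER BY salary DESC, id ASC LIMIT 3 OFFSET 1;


Sort by salary DESC (id ASC tiebreak), then skip 1 and take 3
Rows 2 through 4

3 rows:
Hank, 110000
Eve, 110000
Olivia, 110000


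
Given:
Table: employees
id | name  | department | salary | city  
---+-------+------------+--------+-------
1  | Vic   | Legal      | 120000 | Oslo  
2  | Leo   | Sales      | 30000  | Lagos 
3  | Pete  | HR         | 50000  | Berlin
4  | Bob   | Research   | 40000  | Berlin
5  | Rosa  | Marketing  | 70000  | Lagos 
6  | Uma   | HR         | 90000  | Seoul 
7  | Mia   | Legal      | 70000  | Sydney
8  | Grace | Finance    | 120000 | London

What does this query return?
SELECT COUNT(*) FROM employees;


COUNT(*) counts all rows

8


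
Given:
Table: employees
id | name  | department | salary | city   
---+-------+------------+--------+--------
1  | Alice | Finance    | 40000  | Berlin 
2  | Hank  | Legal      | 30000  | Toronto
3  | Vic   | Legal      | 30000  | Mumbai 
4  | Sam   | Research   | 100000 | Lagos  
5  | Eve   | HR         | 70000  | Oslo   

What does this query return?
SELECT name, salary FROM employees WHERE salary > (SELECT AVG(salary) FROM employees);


Subquery: AVG(salary) = 54000.0
Filtering: salary > 54000.0
  Sam (100000) -> MATCH
  Eve (70000) -> MATCH


2 rows:
Sam, 100000
Eve, 70000


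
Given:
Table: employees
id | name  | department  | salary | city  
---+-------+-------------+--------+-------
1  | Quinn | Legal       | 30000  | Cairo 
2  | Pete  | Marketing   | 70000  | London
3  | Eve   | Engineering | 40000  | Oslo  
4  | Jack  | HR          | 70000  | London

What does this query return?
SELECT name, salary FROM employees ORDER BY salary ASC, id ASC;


Sorting by salary ASC, then id ASC for ties

4 rows:
Quinn, 30000
Eve, 40000
Pete, 70000
Jack, 70000


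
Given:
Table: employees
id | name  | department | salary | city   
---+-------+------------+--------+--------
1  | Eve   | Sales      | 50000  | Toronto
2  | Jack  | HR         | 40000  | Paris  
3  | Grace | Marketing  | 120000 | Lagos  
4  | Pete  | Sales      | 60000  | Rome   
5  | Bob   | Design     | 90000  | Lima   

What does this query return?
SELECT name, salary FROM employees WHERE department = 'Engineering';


Filtering: department = 'Engineering'
Matching rows: 0

Empty result set (0 rows)


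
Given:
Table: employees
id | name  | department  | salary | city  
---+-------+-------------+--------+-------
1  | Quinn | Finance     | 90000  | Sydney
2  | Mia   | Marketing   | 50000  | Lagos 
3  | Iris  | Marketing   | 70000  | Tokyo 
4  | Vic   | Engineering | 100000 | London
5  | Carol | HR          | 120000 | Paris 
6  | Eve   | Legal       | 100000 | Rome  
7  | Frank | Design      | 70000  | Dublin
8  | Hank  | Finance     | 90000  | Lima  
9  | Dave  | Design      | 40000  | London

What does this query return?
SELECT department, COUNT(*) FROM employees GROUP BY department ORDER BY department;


Assigning each row to its department group:
  Quinn -> Finance
  Mia -> Marketing
  Iris -> Marketing
  Vic -> Engineering
  Carol -> HR
  Eve -> Legal
  Frank -> Design
  Hank -> Finance
  Dave -> Design


6 groups:
Design, 2
Engineering, 1
Finance, 2
HR, 1
Legal, 1
Marketing, 2


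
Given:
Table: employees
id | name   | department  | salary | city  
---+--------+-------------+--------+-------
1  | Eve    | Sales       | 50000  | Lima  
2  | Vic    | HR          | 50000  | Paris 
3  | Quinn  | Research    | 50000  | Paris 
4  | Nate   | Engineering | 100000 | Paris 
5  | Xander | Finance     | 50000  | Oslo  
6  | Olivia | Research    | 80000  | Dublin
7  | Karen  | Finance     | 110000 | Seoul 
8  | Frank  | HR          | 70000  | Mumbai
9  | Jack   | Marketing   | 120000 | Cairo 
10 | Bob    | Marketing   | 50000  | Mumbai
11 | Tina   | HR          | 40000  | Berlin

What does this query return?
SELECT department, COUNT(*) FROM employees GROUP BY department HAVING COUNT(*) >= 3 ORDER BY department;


Groups with count >= 3:
  HR: 3 -> PASS
  Engineering: 1 -> filtered out
  Finance: 2 -> filtered out
  Marketing: 2 -> filtered out
  Research: 2 -> filtered out
  Sales: 1 -> filtered out


1 groups:
HR, 3


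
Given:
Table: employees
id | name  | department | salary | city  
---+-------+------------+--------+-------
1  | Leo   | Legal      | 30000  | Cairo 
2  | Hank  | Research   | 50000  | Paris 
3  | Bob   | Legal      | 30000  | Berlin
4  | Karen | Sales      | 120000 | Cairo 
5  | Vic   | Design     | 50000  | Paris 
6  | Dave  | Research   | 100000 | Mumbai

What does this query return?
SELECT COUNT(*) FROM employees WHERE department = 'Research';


Counting rows where department = 'Research'
  Hank -> MATCH
  Dave -> MATCH


2


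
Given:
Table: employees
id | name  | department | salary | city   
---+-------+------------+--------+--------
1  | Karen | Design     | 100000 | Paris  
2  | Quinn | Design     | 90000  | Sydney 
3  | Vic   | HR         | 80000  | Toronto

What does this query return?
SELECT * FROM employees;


SELECT * returns all 3 rows with all columns

3 rows:
1, Karen, Design, 100000, Paris
2, Quinn, Design, 90000, Sydney
3, Vic, HR, 80000, Toronto


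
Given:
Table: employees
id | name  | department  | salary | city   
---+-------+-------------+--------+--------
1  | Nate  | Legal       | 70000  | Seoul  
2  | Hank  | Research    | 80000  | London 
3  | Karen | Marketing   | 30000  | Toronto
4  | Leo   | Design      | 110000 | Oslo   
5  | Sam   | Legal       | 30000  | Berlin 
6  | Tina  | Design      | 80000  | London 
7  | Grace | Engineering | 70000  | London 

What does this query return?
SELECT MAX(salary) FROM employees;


Salaries: 70000, 80000, 30000, 110000, 30000, 80000, 70000
MAX = 110000

110000


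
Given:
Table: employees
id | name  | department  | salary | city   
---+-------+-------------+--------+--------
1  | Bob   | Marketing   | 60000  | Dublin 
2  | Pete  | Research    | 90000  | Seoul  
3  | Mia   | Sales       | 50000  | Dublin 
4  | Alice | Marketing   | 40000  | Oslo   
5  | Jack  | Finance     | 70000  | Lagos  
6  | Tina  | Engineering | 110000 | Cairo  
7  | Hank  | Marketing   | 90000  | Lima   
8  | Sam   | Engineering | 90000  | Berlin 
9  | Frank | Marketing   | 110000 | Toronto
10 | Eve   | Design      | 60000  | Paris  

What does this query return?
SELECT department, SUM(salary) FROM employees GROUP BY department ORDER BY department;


Summing salary within each department:
  Design: 60000 = 60000
  Engineering: 110000 + 90000 = 200000
  Finance: 70000 = 70000
  Marketing: 60000 + 40000 + 90000 + 110000 = 300000
  Research: 90000 = 90000
  Sales: 50000 = 50000


6 groups:
Design, 60000
Engineering, 200000
Finance, 70000
Marketing, 300000
Research, 90000
Sales, 50000


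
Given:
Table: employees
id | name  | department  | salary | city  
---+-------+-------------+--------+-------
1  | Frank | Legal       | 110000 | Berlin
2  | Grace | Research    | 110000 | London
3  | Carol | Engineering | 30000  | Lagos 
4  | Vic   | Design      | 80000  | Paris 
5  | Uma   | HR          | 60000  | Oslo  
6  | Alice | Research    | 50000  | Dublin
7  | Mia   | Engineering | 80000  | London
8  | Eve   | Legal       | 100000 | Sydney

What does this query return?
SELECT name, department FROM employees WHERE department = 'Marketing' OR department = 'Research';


Filtering: department = 'Marketing' OR 'Research'
Matching: 2 rows

2 rows:
Grace, Research
Alice, Research


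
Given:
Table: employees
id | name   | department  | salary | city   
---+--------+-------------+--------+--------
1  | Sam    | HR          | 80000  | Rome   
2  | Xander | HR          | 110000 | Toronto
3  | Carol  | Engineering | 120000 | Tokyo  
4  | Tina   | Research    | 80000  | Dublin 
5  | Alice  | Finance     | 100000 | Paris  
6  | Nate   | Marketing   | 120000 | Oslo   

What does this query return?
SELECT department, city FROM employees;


Projecting columns: department, city

6 rows:
HR, Rome
HR, Toronto
Engineering, Tokyo
Research, Dublin
Finance, Paris
Marketing, Oslo


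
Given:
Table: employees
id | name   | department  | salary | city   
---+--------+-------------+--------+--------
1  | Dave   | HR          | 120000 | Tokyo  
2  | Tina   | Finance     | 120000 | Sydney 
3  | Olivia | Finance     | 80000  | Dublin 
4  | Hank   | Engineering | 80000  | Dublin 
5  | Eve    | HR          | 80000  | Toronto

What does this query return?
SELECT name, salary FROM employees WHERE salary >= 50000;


Filtering: salary >= 50000
Matching: 5 rows

5 rows:
Dave, 120000
Tina, 120000
Olivia, 80000
Hank, 80000
Eve, 80000


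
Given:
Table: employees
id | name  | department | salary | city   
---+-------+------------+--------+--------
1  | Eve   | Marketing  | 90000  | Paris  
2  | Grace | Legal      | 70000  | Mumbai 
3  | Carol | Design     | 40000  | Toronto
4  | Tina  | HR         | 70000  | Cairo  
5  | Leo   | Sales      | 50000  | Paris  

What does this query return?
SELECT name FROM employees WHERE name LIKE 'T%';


LIKE 'T%' matches names starting with 'T'
Matching: 1

1 rows:
Tina


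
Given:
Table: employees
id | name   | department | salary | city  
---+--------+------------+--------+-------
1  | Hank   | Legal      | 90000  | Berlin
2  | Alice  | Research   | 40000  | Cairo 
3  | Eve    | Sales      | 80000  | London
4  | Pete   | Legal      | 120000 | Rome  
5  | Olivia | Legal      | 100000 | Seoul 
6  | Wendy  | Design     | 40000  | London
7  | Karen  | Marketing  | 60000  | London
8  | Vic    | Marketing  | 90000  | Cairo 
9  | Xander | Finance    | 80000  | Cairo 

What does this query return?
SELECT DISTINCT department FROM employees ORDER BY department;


All 'department' values (row order): Legal, Research, Sales, Legal, Legal, Design, Marketing, Marketing, Finance
Removing duplicates leaves 6 unique value(s).

6 values:
Design
Finance
Legal
Marketing
Research
Sales


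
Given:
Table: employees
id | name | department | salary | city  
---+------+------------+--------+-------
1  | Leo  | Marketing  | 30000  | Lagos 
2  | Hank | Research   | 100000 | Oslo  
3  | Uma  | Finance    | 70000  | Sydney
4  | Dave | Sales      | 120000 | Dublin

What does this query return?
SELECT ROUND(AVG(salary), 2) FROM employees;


SUM(salary) = 320000
COUNT = 4
ROUND(AVG, 2) = ROUND(320000 / 4, 2) = 80000.0

80000.0


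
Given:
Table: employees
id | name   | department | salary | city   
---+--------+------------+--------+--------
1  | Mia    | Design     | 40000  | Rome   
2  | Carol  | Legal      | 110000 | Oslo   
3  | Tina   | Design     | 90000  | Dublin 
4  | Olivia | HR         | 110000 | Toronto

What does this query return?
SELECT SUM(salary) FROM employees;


SUM(salary) = 40000 + 110000 + 90000 + 110000 = 350000

350000


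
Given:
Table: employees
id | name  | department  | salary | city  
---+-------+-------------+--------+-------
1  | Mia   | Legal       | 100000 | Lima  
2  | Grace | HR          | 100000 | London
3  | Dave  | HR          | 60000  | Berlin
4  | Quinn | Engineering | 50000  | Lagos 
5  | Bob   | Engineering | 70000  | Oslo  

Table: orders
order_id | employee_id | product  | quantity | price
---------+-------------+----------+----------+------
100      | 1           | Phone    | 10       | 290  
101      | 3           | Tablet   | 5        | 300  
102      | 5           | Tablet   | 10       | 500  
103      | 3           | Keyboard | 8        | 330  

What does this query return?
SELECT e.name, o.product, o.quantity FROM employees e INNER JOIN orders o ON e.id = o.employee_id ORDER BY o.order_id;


Joining employees.id = orders.employee_id:
  employee Mia (id=1) -> order Phone
  employee Dave (id=3) -> order Tablet
  employee Bob (id=5) -> order Tablet
  employee Dave (id=3) -> order Keyboard


4 rows:
Mia, Phone, 10
Dave, Tablet, 5
Bob, Tablet, 10
Dave, Keyboard, 8


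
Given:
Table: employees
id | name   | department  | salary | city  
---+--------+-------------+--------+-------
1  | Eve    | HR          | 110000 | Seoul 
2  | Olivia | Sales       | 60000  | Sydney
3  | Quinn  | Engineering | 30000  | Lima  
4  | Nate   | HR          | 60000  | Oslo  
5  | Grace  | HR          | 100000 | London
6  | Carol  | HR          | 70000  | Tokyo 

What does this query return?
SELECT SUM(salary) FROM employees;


SUM(salary) = 110000 + 60000 + 30000 + 60000 + 100000 + 70000 = 430000

430000


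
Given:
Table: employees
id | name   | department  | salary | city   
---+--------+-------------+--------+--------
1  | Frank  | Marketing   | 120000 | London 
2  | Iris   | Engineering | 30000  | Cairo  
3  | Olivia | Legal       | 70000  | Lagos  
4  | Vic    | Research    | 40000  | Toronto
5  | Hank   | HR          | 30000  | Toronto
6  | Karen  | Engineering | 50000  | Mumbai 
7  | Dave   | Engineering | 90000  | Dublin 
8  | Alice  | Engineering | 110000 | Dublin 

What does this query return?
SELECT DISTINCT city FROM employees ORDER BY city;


All 'city' values (row order): London, Cairo, Lagos, Toronto, Toronto, Mumbai, Dublin, Dublin
Removing duplicates leaves 6 unique value(s).

6 values:
Cairo
Dublin
Lagos
London
Mumbai
Toronto


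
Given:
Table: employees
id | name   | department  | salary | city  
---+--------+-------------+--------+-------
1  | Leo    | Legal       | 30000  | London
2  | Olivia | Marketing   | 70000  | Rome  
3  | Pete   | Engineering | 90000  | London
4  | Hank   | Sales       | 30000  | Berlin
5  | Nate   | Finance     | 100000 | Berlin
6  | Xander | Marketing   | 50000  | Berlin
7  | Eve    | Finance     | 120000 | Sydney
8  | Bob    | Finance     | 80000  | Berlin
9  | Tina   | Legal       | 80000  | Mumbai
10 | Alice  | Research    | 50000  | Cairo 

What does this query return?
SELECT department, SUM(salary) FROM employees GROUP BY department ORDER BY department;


Summing salary within each department:
  Engineering: 90000 = 90000
  Finance: 100000 + 120000 + 80000 = 300000
  Legal: 30000 + 80000 = 110000
  Marketing: 70000 + 50000 = 120000
  Research: 50000 = 50000
  Sales: 30000 = 30000


6 groups:
Engineering, 90000
Finance, 300000
Legal, 110000
Marketing, 120000
Research, 50000
Sales, 30000


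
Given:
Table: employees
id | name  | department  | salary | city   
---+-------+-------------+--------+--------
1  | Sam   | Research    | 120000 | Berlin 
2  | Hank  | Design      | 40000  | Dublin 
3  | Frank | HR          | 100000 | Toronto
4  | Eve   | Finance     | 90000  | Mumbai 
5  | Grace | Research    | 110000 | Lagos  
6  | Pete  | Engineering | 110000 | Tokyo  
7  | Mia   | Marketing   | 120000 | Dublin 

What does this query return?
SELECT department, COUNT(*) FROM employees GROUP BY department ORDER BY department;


Assigning each row to its department group:
  Sam -> Research
  Hank -> Design
  Frank -> HR
  Eve -> Finance
  Grace -> Research
  Pete -> Engineering
  Mia -> Marketing


6 groups:
Design, 1
Engineering, 1
Finance, 1
HR, 1
Marketing, 1
Research, 2


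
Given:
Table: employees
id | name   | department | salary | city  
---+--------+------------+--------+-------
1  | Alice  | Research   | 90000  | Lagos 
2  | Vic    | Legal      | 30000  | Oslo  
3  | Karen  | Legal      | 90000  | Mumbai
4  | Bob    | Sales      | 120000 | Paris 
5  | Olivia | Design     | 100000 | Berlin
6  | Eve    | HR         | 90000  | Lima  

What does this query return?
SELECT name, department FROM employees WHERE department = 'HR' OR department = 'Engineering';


Filtering: department = 'HR' OR 'Engineering'
Matching: 1 rows

1 rows:
Eve, HR


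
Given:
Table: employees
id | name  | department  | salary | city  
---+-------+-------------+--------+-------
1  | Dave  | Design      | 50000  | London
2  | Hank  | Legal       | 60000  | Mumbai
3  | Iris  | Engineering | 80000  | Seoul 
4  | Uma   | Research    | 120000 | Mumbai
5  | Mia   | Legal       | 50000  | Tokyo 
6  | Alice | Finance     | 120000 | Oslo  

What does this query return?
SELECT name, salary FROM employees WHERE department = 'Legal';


Filtering: department = 'Legal'
Matching rows: 2

2 rows:
Hank, 60000
Mia, 50000


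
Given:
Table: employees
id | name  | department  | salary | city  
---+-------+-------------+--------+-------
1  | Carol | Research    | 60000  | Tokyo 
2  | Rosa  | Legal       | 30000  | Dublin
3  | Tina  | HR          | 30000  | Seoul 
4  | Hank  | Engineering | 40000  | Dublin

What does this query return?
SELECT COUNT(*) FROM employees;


COUNT(*) counts all rows

4


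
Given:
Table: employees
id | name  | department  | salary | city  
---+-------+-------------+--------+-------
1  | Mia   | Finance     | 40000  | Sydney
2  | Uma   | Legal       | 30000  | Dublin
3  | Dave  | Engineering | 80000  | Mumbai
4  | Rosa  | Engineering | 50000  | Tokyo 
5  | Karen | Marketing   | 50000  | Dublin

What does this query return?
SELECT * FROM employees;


SELECT * returns all 5 rows with all columns

5 rows:
1, Mia, Finance, 40000, Sydney
2, Uma, Legal, 30000, Dublin
3, Dave, Engineering, 80000, Mumbai
4, Rosa, Engineering, 50000, Tokyo
5, Karen, Marketing, 50000, Dublin


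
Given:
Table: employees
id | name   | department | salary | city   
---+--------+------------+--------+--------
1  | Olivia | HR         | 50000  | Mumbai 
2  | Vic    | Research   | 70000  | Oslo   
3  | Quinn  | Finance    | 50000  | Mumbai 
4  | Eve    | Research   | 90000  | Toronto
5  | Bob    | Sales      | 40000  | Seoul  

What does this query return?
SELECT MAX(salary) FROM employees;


Salaries: 50000, 70000, 50000, 90000, 40000
MAX = 90000

90000


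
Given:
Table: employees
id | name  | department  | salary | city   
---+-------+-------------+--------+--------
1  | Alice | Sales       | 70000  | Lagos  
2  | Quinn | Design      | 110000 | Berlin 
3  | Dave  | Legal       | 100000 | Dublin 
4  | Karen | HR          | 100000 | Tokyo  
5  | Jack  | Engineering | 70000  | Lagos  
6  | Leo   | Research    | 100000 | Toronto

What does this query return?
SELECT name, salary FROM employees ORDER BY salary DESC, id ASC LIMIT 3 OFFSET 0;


Sort by salary DESC (id ASC tiebreak), then skip 0 and take 3
Rows 1 through 3

3 rows:
Quinn, 110000
Dave, 100000
Karen, 100000
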